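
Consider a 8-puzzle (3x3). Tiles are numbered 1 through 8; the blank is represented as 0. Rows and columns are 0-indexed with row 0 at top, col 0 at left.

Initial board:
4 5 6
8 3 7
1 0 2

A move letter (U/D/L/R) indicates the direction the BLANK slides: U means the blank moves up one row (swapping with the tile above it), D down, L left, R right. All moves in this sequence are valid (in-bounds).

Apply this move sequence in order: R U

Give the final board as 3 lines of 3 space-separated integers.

After move 1 (R):
4 5 6
8 3 7
1 2 0

After move 2 (U):
4 5 6
8 3 0
1 2 7

Answer: 4 5 6
8 3 0
1 2 7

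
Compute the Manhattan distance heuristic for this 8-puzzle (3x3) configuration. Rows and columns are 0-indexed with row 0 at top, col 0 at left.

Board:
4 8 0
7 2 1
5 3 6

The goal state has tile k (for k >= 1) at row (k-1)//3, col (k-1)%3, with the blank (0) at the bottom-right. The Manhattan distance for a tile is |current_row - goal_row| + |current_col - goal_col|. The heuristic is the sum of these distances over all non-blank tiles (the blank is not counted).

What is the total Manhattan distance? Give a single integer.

Tile 4: at (0,0), goal (1,0), distance |0-1|+|0-0| = 1
Tile 8: at (0,1), goal (2,1), distance |0-2|+|1-1| = 2
Tile 7: at (1,0), goal (2,0), distance |1-2|+|0-0| = 1
Tile 2: at (1,1), goal (0,1), distance |1-0|+|1-1| = 1
Tile 1: at (1,2), goal (0,0), distance |1-0|+|2-0| = 3
Tile 5: at (2,0), goal (1,1), distance |2-1|+|0-1| = 2
Tile 3: at (2,1), goal (0,2), distance |2-0|+|1-2| = 3
Tile 6: at (2,2), goal (1,2), distance |2-1|+|2-2| = 1
Sum: 1 + 2 + 1 + 1 + 3 + 2 + 3 + 1 = 14

Answer: 14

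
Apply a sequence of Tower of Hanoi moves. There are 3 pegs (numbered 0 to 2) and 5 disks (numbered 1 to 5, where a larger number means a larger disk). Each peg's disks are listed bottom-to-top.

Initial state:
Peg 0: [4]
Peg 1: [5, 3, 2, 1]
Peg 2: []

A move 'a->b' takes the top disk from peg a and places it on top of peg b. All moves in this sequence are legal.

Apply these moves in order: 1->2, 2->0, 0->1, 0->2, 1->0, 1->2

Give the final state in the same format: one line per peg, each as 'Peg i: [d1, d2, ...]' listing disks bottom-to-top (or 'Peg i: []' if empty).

Answer: Peg 0: [1]
Peg 1: [5, 3]
Peg 2: [4, 2]

Derivation:
After move 1 (1->2):
Peg 0: [4]
Peg 1: [5, 3, 2]
Peg 2: [1]

After move 2 (2->0):
Peg 0: [4, 1]
Peg 1: [5, 3, 2]
Peg 2: []

After move 3 (0->1):
Peg 0: [4]
Peg 1: [5, 3, 2, 1]
Peg 2: []

After move 4 (0->2):
Peg 0: []
Peg 1: [5, 3, 2, 1]
Peg 2: [4]

After move 5 (1->0):
Peg 0: [1]
Peg 1: [5, 3, 2]
Peg 2: [4]

After move 6 (1->2):
Peg 0: [1]
Peg 1: [5, 3]
Peg 2: [4, 2]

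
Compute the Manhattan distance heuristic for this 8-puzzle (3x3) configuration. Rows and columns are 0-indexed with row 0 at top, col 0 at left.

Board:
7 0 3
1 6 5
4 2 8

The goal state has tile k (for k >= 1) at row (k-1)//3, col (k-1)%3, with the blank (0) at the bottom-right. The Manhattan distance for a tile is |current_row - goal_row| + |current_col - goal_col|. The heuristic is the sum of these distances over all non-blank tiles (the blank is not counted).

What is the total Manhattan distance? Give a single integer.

Answer: 9

Derivation:
Tile 7: (0,0)->(2,0) = 2
Tile 3: (0,2)->(0,2) = 0
Tile 1: (1,0)->(0,0) = 1
Tile 6: (1,1)->(1,2) = 1
Tile 5: (1,2)->(1,1) = 1
Tile 4: (2,0)->(1,0) = 1
Tile 2: (2,1)->(0,1) = 2
Tile 8: (2,2)->(2,1) = 1
Sum: 2 + 0 + 1 + 1 + 1 + 1 + 2 + 1 = 9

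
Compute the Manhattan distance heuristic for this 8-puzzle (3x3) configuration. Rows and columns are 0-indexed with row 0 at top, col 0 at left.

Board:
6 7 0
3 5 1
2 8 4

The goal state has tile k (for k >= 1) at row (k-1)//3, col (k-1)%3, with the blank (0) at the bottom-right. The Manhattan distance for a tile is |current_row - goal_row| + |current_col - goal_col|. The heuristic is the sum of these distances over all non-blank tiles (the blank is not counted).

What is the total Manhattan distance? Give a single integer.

Tile 6: at (0,0), goal (1,2), distance |0-1|+|0-2| = 3
Tile 7: at (0,1), goal (2,0), distance |0-2|+|1-0| = 3
Tile 3: at (1,0), goal (0,2), distance |1-0|+|0-2| = 3
Tile 5: at (1,1), goal (1,1), distance |1-1|+|1-1| = 0
Tile 1: at (1,2), goal (0,0), distance |1-0|+|2-0| = 3
Tile 2: at (2,0), goal (0,1), distance |2-0|+|0-1| = 3
Tile 8: at (2,1), goal (2,1), distance |2-2|+|1-1| = 0
Tile 4: at (2,2), goal (1,0), distance |2-1|+|2-0| = 3
Sum: 3 + 3 + 3 + 0 + 3 + 3 + 0 + 3 = 18

Answer: 18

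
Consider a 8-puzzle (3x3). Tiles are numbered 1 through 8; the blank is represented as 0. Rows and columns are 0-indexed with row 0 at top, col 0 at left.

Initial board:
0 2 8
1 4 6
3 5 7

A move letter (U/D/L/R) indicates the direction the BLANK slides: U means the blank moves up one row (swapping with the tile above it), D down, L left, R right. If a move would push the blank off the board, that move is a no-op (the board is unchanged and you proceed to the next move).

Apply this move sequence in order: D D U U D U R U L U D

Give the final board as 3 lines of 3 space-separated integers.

After move 1 (D):
1 2 8
0 4 6
3 5 7

After move 2 (D):
1 2 8
3 4 6
0 5 7

After move 3 (U):
1 2 8
0 4 6
3 5 7

After move 4 (U):
0 2 8
1 4 6
3 5 7

After move 5 (D):
1 2 8
0 4 6
3 5 7

After move 6 (U):
0 2 8
1 4 6
3 5 7

After move 7 (R):
2 0 8
1 4 6
3 5 7

After move 8 (U):
2 0 8
1 4 6
3 5 7

After move 9 (L):
0 2 8
1 4 6
3 5 7

After move 10 (U):
0 2 8
1 4 6
3 5 7

After move 11 (D):
1 2 8
0 4 6
3 5 7

Answer: 1 2 8
0 4 6
3 5 7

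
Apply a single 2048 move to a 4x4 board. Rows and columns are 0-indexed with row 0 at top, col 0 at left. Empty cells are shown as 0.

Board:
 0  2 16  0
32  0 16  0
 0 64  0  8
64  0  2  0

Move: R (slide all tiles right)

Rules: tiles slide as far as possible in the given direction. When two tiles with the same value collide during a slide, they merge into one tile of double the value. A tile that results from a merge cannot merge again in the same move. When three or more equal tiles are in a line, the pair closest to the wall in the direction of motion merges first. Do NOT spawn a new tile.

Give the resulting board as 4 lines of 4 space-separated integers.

Slide right:
row 0: [0, 2, 16, 0] -> [0, 0, 2, 16]
row 1: [32, 0, 16, 0] -> [0, 0, 32, 16]
row 2: [0, 64, 0, 8] -> [0, 0, 64, 8]
row 3: [64, 0, 2, 0] -> [0, 0, 64, 2]

Answer:  0  0  2 16
 0  0 32 16
 0  0 64  8
 0  0 64  2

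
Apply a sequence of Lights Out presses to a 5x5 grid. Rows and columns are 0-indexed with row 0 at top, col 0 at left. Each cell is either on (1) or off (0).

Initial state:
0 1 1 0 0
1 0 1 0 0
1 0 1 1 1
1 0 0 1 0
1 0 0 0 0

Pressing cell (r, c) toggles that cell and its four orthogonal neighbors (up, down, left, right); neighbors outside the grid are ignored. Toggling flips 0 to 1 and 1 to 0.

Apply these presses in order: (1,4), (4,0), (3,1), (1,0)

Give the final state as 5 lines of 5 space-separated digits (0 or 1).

Answer: 1 1 1 0 1
0 1 1 1 1
0 1 1 1 0
1 1 1 1 0
0 0 0 0 0

Derivation:
After press 1 at (1,4):
0 1 1 0 1
1 0 1 1 1
1 0 1 1 0
1 0 0 1 0
1 0 0 0 0

After press 2 at (4,0):
0 1 1 0 1
1 0 1 1 1
1 0 1 1 0
0 0 0 1 0
0 1 0 0 0

After press 3 at (3,1):
0 1 1 0 1
1 0 1 1 1
1 1 1 1 0
1 1 1 1 0
0 0 0 0 0

After press 4 at (1,0):
1 1 1 0 1
0 1 1 1 1
0 1 1 1 0
1 1 1 1 0
0 0 0 0 0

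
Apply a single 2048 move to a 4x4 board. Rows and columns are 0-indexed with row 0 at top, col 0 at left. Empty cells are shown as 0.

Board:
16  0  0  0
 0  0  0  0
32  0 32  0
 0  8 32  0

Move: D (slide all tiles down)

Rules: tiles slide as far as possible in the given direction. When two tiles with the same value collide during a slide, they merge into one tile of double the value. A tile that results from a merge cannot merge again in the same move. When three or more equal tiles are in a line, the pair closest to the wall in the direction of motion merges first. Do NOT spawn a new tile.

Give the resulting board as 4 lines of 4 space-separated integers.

Slide down:
col 0: [16, 0, 32, 0] -> [0, 0, 16, 32]
col 1: [0, 0, 0, 8] -> [0, 0, 0, 8]
col 2: [0, 0, 32, 32] -> [0, 0, 0, 64]
col 3: [0, 0, 0, 0] -> [0, 0, 0, 0]

Answer:  0  0  0  0
 0  0  0  0
16  0  0  0
32  8 64  0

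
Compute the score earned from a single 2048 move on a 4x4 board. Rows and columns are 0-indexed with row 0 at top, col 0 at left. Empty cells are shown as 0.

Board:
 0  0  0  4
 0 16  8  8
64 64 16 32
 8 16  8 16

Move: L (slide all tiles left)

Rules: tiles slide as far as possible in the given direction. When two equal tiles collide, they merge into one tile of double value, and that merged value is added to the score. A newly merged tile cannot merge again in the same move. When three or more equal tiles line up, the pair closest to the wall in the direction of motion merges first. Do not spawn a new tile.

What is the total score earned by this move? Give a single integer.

Answer: 144

Derivation:
Slide left:
row 0: [0, 0, 0, 4] -> [4, 0, 0, 0]  score +0 (running 0)
row 1: [0, 16, 8, 8] -> [16, 16, 0, 0]  score +16 (running 16)
row 2: [64, 64, 16, 32] -> [128, 16, 32, 0]  score +128 (running 144)
row 3: [8, 16, 8, 16] -> [8, 16, 8, 16]  score +0 (running 144)
Board after move:
  4   0   0   0
 16  16   0   0
128  16  32   0
  8  16   8  16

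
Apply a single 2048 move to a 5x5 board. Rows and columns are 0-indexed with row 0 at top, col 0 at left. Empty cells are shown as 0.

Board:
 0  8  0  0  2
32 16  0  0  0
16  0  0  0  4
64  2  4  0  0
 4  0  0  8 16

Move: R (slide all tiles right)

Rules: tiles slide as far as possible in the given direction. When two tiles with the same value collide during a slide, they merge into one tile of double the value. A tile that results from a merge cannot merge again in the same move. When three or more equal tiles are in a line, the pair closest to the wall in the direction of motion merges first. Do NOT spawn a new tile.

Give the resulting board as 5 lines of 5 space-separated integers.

Answer:  0  0  0  8  2
 0  0  0 32 16
 0  0  0 16  4
 0  0 64  2  4
 0  0  4  8 16

Derivation:
Slide right:
row 0: [0, 8, 0, 0, 2] -> [0, 0, 0, 8, 2]
row 1: [32, 16, 0, 0, 0] -> [0, 0, 0, 32, 16]
row 2: [16, 0, 0, 0, 4] -> [0, 0, 0, 16, 4]
row 3: [64, 2, 4, 0, 0] -> [0, 0, 64, 2, 4]
row 4: [4, 0, 0, 8, 16] -> [0, 0, 4, 8, 16]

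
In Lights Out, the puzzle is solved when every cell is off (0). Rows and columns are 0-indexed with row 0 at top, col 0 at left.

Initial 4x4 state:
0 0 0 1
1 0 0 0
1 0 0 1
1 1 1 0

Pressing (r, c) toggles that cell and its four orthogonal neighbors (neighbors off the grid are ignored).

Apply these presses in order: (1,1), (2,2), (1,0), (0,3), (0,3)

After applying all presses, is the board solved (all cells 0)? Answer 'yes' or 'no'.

Answer: no

Derivation:
After press 1 at (1,1):
0 1 0 1
0 1 1 0
1 1 0 1
1 1 1 0

After press 2 at (2,2):
0 1 0 1
0 1 0 0
1 0 1 0
1 1 0 0

After press 3 at (1,0):
1 1 0 1
1 0 0 0
0 0 1 0
1 1 0 0

After press 4 at (0,3):
1 1 1 0
1 0 0 1
0 0 1 0
1 1 0 0

After press 5 at (0,3):
1 1 0 1
1 0 0 0
0 0 1 0
1 1 0 0

Lights still on: 7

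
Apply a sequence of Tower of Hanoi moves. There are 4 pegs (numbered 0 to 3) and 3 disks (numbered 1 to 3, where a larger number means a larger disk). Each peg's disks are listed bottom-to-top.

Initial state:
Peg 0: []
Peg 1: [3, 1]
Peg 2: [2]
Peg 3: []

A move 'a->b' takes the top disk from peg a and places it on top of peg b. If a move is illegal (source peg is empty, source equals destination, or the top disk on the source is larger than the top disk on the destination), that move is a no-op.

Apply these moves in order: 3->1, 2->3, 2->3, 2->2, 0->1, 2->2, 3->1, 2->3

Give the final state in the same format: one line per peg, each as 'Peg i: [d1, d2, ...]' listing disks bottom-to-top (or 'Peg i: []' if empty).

After move 1 (3->1):
Peg 0: []
Peg 1: [3, 1]
Peg 2: [2]
Peg 3: []

After move 2 (2->3):
Peg 0: []
Peg 1: [3, 1]
Peg 2: []
Peg 3: [2]

After move 3 (2->3):
Peg 0: []
Peg 1: [3, 1]
Peg 2: []
Peg 3: [2]

After move 4 (2->2):
Peg 0: []
Peg 1: [3, 1]
Peg 2: []
Peg 3: [2]

After move 5 (0->1):
Peg 0: []
Peg 1: [3, 1]
Peg 2: []
Peg 3: [2]

After move 6 (2->2):
Peg 0: []
Peg 1: [3, 1]
Peg 2: []
Peg 3: [2]

After move 7 (3->1):
Peg 0: []
Peg 1: [3, 1]
Peg 2: []
Peg 3: [2]

After move 8 (2->3):
Peg 0: []
Peg 1: [3, 1]
Peg 2: []
Peg 3: [2]

Answer: Peg 0: []
Peg 1: [3, 1]
Peg 2: []
Peg 3: [2]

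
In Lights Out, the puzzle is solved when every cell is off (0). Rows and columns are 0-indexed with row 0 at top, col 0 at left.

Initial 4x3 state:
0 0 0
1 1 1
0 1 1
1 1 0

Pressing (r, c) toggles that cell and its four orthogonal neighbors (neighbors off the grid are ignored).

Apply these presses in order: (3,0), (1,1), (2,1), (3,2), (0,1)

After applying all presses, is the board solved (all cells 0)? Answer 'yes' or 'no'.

Answer: no

Derivation:
After press 1 at (3,0):
0 0 0
1 1 1
1 1 1
0 0 0

After press 2 at (1,1):
0 1 0
0 0 0
1 0 1
0 0 0

After press 3 at (2,1):
0 1 0
0 1 0
0 1 0
0 1 0

After press 4 at (3,2):
0 1 0
0 1 0
0 1 1
0 0 1

After press 5 at (0,1):
1 0 1
0 0 0
0 1 1
0 0 1

Lights still on: 5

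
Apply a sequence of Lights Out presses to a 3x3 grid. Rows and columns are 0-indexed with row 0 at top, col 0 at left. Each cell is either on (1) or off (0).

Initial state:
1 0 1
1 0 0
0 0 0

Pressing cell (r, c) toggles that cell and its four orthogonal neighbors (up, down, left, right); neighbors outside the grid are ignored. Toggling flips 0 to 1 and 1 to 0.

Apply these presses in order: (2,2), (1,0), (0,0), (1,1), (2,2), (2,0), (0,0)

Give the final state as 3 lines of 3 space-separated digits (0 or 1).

Answer: 0 1 1
0 0 1
0 0 0

Derivation:
After press 1 at (2,2):
1 0 1
1 0 1
0 1 1

After press 2 at (1,0):
0 0 1
0 1 1
1 1 1

After press 3 at (0,0):
1 1 1
1 1 1
1 1 1

After press 4 at (1,1):
1 0 1
0 0 0
1 0 1

After press 5 at (2,2):
1 0 1
0 0 1
1 1 0

After press 6 at (2,0):
1 0 1
1 0 1
0 0 0

After press 7 at (0,0):
0 1 1
0 0 1
0 0 0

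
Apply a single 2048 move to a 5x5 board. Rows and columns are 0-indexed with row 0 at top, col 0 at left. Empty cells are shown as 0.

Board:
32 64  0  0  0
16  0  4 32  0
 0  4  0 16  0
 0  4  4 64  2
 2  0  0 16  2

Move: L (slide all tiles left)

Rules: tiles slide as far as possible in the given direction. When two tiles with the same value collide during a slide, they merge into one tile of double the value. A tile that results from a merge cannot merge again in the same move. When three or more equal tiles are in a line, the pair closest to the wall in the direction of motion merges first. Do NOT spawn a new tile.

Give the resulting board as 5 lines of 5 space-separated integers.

Answer: 32 64  0  0  0
16  4 32  0  0
 4 16  0  0  0
 8 64  2  0  0
 2 16  2  0  0

Derivation:
Slide left:
row 0: [32, 64, 0, 0, 0] -> [32, 64, 0, 0, 0]
row 1: [16, 0, 4, 32, 0] -> [16, 4, 32, 0, 0]
row 2: [0, 4, 0, 16, 0] -> [4, 16, 0, 0, 0]
row 3: [0, 4, 4, 64, 2] -> [8, 64, 2, 0, 0]
row 4: [2, 0, 0, 16, 2] -> [2, 16, 2, 0, 0]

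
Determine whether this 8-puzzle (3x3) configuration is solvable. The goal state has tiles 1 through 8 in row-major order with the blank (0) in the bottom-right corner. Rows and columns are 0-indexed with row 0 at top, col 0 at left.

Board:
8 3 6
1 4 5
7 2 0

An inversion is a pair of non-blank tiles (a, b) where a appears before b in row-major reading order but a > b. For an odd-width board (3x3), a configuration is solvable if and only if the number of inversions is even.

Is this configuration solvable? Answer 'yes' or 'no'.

Inversions (pairs i<j in row-major order where tile[i] > tile[j] > 0): 16
16 is even, so the puzzle is solvable.

Answer: yes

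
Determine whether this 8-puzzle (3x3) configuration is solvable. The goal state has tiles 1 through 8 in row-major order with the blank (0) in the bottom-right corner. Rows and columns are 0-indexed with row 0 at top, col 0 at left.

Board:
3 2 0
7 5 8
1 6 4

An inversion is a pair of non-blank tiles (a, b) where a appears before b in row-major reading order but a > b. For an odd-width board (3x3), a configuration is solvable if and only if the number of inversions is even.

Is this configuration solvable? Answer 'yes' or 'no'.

Answer: no

Derivation:
Inversions (pairs i<j in row-major order where tile[i] > tile[j] > 0): 13
13 is odd, so the puzzle is not solvable.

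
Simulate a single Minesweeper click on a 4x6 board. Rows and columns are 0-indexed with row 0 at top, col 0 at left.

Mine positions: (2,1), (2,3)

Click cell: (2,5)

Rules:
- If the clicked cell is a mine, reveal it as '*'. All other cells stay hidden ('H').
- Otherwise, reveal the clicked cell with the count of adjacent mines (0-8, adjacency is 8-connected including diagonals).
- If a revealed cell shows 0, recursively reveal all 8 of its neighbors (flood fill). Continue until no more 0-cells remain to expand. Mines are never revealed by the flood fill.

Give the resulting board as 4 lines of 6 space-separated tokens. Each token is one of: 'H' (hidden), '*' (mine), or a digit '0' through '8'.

0 0 0 0 0 0
1 1 2 1 1 0
H H H H 1 0
H H H H 1 0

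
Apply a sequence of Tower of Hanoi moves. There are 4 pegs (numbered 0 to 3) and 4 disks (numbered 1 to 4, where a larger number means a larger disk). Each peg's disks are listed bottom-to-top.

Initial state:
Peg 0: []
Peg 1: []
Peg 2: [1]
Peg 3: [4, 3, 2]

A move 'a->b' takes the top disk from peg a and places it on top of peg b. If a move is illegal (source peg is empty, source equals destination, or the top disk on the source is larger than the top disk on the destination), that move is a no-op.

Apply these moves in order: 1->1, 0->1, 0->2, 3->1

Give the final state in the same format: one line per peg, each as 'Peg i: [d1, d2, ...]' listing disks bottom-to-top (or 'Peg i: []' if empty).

Answer: Peg 0: []
Peg 1: [2]
Peg 2: [1]
Peg 3: [4, 3]

Derivation:
After move 1 (1->1):
Peg 0: []
Peg 1: []
Peg 2: [1]
Peg 3: [4, 3, 2]

After move 2 (0->1):
Peg 0: []
Peg 1: []
Peg 2: [1]
Peg 3: [4, 3, 2]

After move 3 (0->2):
Peg 0: []
Peg 1: []
Peg 2: [1]
Peg 3: [4, 3, 2]

After move 4 (3->1):
Peg 0: []
Peg 1: [2]
Peg 2: [1]
Peg 3: [4, 3]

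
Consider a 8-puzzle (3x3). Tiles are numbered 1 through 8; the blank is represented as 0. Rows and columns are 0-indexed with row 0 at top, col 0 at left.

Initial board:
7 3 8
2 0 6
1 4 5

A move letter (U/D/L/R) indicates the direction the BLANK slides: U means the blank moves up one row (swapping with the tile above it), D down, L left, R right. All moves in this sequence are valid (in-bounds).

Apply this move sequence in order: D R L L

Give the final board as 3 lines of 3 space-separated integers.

Answer: 7 3 8
2 4 6
0 1 5

Derivation:
After move 1 (D):
7 3 8
2 4 6
1 0 5

After move 2 (R):
7 3 8
2 4 6
1 5 0

After move 3 (L):
7 3 8
2 4 6
1 0 5

After move 4 (L):
7 3 8
2 4 6
0 1 5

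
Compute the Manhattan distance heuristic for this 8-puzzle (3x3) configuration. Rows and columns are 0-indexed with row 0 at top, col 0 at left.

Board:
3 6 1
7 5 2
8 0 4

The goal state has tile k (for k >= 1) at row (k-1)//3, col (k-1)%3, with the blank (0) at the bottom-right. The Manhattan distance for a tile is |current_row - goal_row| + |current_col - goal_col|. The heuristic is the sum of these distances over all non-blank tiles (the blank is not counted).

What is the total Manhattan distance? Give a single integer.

Answer: 13

Derivation:
Tile 3: (0,0)->(0,2) = 2
Tile 6: (0,1)->(1,2) = 2
Tile 1: (0,2)->(0,0) = 2
Tile 7: (1,0)->(2,0) = 1
Tile 5: (1,1)->(1,1) = 0
Tile 2: (1,2)->(0,1) = 2
Tile 8: (2,0)->(2,1) = 1
Tile 4: (2,2)->(1,0) = 3
Sum: 2 + 2 + 2 + 1 + 0 + 2 + 1 + 3 = 13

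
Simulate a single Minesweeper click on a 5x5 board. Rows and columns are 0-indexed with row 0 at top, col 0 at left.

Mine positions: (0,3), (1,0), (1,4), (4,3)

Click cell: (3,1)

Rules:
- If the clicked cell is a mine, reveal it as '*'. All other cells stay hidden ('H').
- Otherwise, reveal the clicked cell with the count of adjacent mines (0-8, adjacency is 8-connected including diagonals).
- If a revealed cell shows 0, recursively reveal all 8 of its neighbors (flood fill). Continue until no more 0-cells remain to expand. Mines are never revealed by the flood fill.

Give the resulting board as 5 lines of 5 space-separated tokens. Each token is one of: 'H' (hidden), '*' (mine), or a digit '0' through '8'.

H H H H H
H 1 1 2 H
1 1 0 1 H
0 0 1 1 H
0 0 1 H H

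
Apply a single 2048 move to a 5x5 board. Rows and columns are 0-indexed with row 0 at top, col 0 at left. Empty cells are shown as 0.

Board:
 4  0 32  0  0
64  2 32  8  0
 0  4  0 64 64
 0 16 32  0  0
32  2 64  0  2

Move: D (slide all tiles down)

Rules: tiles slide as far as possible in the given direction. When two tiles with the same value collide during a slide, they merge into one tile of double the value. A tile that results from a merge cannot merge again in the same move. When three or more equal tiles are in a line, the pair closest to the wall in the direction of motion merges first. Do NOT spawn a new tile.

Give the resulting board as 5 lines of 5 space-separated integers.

Answer:  0  0  0  0  0
 0  2  0  0  0
 4  4 32  0  0
64 16 64  8 64
32  2 64 64  2

Derivation:
Slide down:
col 0: [4, 64, 0, 0, 32] -> [0, 0, 4, 64, 32]
col 1: [0, 2, 4, 16, 2] -> [0, 2, 4, 16, 2]
col 2: [32, 32, 0, 32, 64] -> [0, 0, 32, 64, 64]
col 3: [0, 8, 64, 0, 0] -> [0, 0, 0, 8, 64]
col 4: [0, 0, 64, 0, 2] -> [0, 0, 0, 64, 2]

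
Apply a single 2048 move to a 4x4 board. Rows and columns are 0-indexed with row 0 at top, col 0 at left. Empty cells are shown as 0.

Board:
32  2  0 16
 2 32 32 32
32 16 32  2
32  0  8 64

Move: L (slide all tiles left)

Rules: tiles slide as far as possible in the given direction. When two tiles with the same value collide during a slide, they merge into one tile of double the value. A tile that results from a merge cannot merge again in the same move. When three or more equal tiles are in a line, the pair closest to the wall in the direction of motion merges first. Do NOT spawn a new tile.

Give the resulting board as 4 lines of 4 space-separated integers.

Slide left:
row 0: [32, 2, 0, 16] -> [32, 2, 16, 0]
row 1: [2, 32, 32, 32] -> [2, 64, 32, 0]
row 2: [32, 16, 32, 2] -> [32, 16, 32, 2]
row 3: [32, 0, 8, 64] -> [32, 8, 64, 0]

Answer: 32  2 16  0
 2 64 32  0
32 16 32  2
32  8 64  0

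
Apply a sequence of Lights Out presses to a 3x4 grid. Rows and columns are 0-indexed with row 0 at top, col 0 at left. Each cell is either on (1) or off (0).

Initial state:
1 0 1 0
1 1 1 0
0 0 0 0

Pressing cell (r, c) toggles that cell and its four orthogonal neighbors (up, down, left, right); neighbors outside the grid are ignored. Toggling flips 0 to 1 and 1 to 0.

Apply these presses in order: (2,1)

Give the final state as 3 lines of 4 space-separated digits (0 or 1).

Answer: 1 0 1 0
1 0 1 0
1 1 1 0

Derivation:
After press 1 at (2,1):
1 0 1 0
1 0 1 0
1 1 1 0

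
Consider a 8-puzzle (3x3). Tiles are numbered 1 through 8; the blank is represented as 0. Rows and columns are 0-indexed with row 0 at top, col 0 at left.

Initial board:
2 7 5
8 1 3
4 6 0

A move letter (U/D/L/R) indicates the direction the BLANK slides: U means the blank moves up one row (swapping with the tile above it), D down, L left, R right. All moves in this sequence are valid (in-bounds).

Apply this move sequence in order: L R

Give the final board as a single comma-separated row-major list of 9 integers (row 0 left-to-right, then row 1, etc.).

Answer: 2, 7, 5, 8, 1, 3, 4, 6, 0

Derivation:
After move 1 (L):
2 7 5
8 1 3
4 0 6

After move 2 (R):
2 7 5
8 1 3
4 6 0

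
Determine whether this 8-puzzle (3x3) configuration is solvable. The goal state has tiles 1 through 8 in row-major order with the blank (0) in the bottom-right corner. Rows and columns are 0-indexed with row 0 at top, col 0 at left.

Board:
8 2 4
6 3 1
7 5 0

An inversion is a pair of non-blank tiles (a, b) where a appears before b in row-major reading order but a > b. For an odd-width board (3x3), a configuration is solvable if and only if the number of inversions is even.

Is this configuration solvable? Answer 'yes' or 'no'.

Answer: no

Derivation:
Inversions (pairs i<j in row-major order where tile[i] > tile[j] > 0): 15
15 is odd, so the puzzle is not solvable.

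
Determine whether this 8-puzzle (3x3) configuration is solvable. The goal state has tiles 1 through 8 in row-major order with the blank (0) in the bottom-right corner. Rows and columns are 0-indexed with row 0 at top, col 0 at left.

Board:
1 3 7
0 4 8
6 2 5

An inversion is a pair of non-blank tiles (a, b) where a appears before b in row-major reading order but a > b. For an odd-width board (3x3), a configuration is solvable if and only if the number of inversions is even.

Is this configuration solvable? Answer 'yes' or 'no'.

Answer: no

Derivation:
Inversions (pairs i<j in row-major order where tile[i] > tile[j] > 0): 11
11 is odd, so the puzzle is not solvable.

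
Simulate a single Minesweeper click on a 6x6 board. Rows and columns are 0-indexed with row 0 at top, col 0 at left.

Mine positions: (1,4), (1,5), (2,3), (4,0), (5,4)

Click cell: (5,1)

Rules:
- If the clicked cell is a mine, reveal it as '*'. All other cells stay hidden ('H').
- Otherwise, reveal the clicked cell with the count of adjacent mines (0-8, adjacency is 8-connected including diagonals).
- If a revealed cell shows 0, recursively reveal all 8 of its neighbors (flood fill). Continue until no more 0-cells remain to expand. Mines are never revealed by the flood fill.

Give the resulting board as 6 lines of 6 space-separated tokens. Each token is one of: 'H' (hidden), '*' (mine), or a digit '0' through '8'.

H H H H H H
H H H H H H
H H H H H H
H H H H H H
H H H H H H
H 1 H H H H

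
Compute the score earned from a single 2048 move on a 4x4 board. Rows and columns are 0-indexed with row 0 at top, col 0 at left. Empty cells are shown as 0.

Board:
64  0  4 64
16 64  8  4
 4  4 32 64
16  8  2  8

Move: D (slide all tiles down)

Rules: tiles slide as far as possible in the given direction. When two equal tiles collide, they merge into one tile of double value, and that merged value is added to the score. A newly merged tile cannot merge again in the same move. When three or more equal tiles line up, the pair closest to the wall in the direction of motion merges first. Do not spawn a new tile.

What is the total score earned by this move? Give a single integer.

Slide down:
col 0: [64, 16, 4, 16] -> [64, 16, 4, 16]  score +0 (running 0)
col 1: [0, 64, 4, 8] -> [0, 64, 4, 8]  score +0 (running 0)
col 2: [4, 8, 32, 2] -> [4, 8, 32, 2]  score +0 (running 0)
col 3: [64, 4, 64, 8] -> [64, 4, 64, 8]  score +0 (running 0)
Board after move:
64  0  4 64
16 64  8  4
 4  4 32 64
16  8  2  8

Answer: 0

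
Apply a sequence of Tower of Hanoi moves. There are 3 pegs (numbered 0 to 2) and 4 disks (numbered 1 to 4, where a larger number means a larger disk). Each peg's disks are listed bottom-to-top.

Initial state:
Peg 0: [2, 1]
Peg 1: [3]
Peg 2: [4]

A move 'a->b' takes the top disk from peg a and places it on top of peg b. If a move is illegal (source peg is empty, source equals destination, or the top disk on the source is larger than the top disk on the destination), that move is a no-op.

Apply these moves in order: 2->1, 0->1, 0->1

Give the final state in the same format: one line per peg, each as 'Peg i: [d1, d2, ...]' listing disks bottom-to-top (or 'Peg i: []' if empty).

After move 1 (2->1):
Peg 0: [2, 1]
Peg 1: [3]
Peg 2: [4]

After move 2 (0->1):
Peg 0: [2]
Peg 1: [3, 1]
Peg 2: [4]

After move 3 (0->1):
Peg 0: [2]
Peg 1: [3, 1]
Peg 2: [4]

Answer: Peg 0: [2]
Peg 1: [3, 1]
Peg 2: [4]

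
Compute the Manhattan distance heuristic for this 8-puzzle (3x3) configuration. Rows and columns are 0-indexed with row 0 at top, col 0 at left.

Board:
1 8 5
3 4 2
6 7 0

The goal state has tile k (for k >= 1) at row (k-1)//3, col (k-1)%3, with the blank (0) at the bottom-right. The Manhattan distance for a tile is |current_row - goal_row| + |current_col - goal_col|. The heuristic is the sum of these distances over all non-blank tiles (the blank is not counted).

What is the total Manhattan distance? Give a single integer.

Tile 1: at (0,0), goal (0,0), distance |0-0|+|0-0| = 0
Tile 8: at (0,1), goal (2,1), distance |0-2|+|1-1| = 2
Tile 5: at (0,2), goal (1,1), distance |0-1|+|2-1| = 2
Tile 3: at (1,0), goal (0,2), distance |1-0|+|0-2| = 3
Tile 4: at (1,1), goal (1,0), distance |1-1|+|1-0| = 1
Tile 2: at (1,2), goal (0,1), distance |1-0|+|2-1| = 2
Tile 6: at (2,0), goal (1,2), distance |2-1|+|0-2| = 3
Tile 7: at (2,1), goal (2,0), distance |2-2|+|1-0| = 1
Sum: 0 + 2 + 2 + 3 + 1 + 2 + 3 + 1 = 14

Answer: 14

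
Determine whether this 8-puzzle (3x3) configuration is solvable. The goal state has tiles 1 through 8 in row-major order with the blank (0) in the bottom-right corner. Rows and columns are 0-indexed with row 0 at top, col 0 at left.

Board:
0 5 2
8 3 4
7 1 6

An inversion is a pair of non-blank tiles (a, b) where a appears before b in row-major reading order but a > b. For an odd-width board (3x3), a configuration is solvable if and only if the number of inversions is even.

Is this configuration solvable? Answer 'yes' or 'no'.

Inversions (pairs i<j in row-major order where tile[i] > tile[j] > 0): 14
14 is even, so the puzzle is solvable.

Answer: yes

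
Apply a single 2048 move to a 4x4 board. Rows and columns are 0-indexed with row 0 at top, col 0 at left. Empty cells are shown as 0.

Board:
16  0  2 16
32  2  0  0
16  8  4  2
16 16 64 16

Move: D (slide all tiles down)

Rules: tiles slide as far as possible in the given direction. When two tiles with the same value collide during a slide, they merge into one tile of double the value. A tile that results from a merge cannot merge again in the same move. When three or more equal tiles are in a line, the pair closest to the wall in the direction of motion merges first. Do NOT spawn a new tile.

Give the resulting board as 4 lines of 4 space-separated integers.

Slide down:
col 0: [16, 32, 16, 16] -> [0, 16, 32, 32]
col 1: [0, 2, 8, 16] -> [0, 2, 8, 16]
col 2: [2, 0, 4, 64] -> [0, 2, 4, 64]
col 3: [16, 0, 2, 16] -> [0, 16, 2, 16]

Answer:  0  0  0  0
16  2  2 16
32  8  4  2
32 16 64 16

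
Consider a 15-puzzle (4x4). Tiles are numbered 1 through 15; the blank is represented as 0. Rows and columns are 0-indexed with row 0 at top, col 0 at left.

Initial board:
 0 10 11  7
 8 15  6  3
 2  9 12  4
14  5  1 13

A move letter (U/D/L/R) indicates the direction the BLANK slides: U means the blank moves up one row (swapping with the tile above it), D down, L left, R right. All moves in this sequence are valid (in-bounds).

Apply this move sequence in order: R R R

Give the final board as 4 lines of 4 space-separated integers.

Answer: 10 11  7  0
 8 15  6  3
 2  9 12  4
14  5  1 13

Derivation:
After move 1 (R):
10  0 11  7
 8 15  6  3
 2  9 12  4
14  5  1 13

After move 2 (R):
10 11  0  7
 8 15  6  3
 2  9 12  4
14  5  1 13

After move 3 (R):
10 11  7  0
 8 15  6  3
 2  9 12  4
14  5  1 13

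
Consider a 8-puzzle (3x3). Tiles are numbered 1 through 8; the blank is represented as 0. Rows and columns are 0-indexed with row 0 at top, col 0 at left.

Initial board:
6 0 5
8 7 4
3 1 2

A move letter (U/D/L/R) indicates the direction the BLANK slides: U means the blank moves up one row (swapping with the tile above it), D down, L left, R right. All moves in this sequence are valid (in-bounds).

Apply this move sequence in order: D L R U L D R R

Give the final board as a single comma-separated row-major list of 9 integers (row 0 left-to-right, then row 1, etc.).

Answer: 8, 6, 5, 7, 4, 0, 3, 1, 2

Derivation:
After move 1 (D):
6 7 5
8 0 4
3 1 2

After move 2 (L):
6 7 5
0 8 4
3 1 2

After move 3 (R):
6 7 5
8 0 4
3 1 2

After move 4 (U):
6 0 5
8 7 4
3 1 2

After move 5 (L):
0 6 5
8 7 4
3 1 2

After move 6 (D):
8 6 5
0 7 4
3 1 2

After move 7 (R):
8 6 5
7 0 4
3 1 2

After move 8 (R):
8 6 5
7 4 0
3 1 2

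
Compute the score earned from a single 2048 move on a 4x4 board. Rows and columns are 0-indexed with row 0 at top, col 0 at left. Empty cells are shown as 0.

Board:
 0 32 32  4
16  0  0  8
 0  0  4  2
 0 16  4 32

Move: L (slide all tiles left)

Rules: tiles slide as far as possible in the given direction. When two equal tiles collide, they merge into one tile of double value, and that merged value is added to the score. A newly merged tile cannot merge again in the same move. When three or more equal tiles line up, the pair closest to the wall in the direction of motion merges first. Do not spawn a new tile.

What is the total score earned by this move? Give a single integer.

Answer: 64

Derivation:
Slide left:
row 0: [0, 32, 32, 4] -> [64, 4, 0, 0]  score +64 (running 64)
row 1: [16, 0, 0, 8] -> [16, 8, 0, 0]  score +0 (running 64)
row 2: [0, 0, 4, 2] -> [4, 2, 0, 0]  score +0 (running 64)
row 3: [0, 16, 4, 32] -> [16, 4, 32, 0]  score +0 (running 64)
Board after move:
64  4  0  0
16  8  0  0
 4  2  0  0
16  4 32  0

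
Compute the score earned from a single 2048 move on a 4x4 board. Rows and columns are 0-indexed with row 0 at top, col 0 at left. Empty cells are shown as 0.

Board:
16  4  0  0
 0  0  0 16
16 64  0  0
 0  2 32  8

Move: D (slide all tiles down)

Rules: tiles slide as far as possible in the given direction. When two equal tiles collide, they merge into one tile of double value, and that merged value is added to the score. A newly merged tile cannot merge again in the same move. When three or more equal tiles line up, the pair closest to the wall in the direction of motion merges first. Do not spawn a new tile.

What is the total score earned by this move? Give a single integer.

Slide down:
col 0: [16, 0, 16, 0] -> [0, 0, 0, 32]  score +32 (running 32)
col 1: [4, 0, 64, 2] -> [0, 4, 64, 2]  score +0 (running 32)
col 2: [0, 0, 0, 32] -> [0, 0, 0, 32]  score +0 (running 32)
col 3: [0, 16, 0, 8] -> [0, 0, 16, 8]  score +0 (running 32)
Board after move:
 0  0  0  0
 0  4  0  0
 0 64  0 16
32  2 32  8

Answer: 32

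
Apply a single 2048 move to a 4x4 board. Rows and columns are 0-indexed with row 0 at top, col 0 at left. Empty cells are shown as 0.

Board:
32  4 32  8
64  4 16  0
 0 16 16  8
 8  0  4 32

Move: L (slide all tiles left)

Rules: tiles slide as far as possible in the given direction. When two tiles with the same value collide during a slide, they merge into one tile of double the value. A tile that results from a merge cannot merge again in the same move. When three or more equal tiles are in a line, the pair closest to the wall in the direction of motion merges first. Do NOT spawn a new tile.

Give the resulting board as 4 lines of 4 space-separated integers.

Slide left:
row 0: [32, 4, 32, 8] -> [32, 4, 32, 8]
row 1: [64, 4, 16, 0] -> [64, 4, 16, 0]
row 2: [0, 16, 16, 8] -> [32, 8, 0, 0]
row 3: [8, 0, 4, 32] -> [8, 4, 32, 0]

Answer: 32  4 32  8
64  4 16  0
32  8  0  0
 8  4 32  0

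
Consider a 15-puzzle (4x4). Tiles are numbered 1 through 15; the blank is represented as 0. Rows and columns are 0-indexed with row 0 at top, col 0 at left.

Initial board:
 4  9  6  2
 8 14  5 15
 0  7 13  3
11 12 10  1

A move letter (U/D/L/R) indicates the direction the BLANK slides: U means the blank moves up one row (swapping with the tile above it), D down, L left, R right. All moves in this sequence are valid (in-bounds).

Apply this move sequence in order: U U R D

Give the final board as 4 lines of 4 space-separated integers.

Answer:  9 14  6  2
 4  0  5 15
 8  7 13  3
11 12 10  1

Derivation:
After move 1 (U):
 4  9  6  2
 0 14  5 15
 8  7 13  3
11 12 10  1

After move 2 (U):
 0  9  6  2
 4 14  5 15
 8  7 13  3
11 12 10  1

After move 3 (R):
 9  0  6  2
 4 14  5 15
 8  7 13  3
11 12 10  1

After move 4 (D):
 9 14  6  2
 4  0  5 15
 8  7 13  3
11 12 10  1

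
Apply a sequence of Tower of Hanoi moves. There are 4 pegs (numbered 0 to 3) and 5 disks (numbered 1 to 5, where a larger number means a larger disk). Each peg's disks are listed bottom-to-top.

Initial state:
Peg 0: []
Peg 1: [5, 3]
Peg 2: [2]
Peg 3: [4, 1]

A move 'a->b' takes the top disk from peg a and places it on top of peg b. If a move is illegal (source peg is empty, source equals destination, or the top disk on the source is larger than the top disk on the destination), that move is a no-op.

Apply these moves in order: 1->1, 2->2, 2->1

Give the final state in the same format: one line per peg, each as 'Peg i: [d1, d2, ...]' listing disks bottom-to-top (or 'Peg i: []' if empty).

After move 1 (1->1):
Peg 0: []
Peg 1: [5, 3]
Peg 2: [2]
Peg 3: [4, 1]

After move 2 (2->2):
Peg 0: []
Peg 1: [5, 3]
Peg 2: [2]
Peg 3: [4, 1]

After move 3 (2->1):
Peg 0: []
Peg 1: [5, 3, 2]
Peg 2: []
Peg 3: [4, 1]

Answer: Peg 0: []
Peg 1: [5, 3, 2]
Peg 2: []
Peg 3: [4, 1]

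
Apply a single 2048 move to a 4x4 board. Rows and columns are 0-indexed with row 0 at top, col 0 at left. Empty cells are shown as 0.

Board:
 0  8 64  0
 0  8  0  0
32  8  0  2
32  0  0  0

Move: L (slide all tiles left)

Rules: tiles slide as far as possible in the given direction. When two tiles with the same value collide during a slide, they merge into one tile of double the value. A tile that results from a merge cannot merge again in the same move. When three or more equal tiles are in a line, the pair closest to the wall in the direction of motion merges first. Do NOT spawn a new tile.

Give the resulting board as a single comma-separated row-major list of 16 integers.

Slide left:
row 0: [0, 8, 64, 0] -> [8, 64, 0, 0]
row 1: [0, 8, 0, 0] -> [8, 0, 0, 0]
row 2: [32, 8, 0, 2] -> [32, 8, 2, 0]
row 3: [32, 0, 0, 0] -> [32, 0, 0, 0]

Answer: 8, 64, 0, 0, 8, 0, 0, 0, 32, 8, 2, 0, 32, 0, 0, 0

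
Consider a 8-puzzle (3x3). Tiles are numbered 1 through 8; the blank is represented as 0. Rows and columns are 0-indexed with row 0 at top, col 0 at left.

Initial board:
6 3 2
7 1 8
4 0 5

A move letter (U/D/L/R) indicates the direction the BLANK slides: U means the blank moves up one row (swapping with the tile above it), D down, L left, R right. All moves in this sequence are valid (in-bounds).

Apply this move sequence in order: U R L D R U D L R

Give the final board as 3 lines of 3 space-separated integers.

After move 1 (U):
6 3 2
7 0 8
4 1 5

After move 2 (R):
6 3 2
7 8 0
4 1 5

After move 3 (L):
6 3 2
7 0 8
4 1 5

After move 4 (D):
6 3 2
7 1 8
4 0 5

After move 5 (R):
6 3 2
7 1 8
4 5 0

After move 6 (U):
6 3 2
7 1 0
4 5 8

After move 7 (D):
6 3 2
7 1 8
4 5 0

After move 8 (L):
6 3 2
7 1 8
4 0 5

After move 9 (R):
6 3 2
7 1 8
4 5 0

Answer: 6 3 2
7 1 8
4 5 0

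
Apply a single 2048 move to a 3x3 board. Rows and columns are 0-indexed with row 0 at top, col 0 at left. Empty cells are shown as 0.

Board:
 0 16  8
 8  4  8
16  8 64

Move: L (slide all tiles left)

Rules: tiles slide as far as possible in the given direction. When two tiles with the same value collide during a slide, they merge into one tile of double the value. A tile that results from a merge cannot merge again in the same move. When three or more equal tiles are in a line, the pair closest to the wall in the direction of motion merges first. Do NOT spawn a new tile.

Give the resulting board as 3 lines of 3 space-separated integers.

Slide left:
row 0: [0, 16, 8] -> [16, 8, 0]
row 1: [8, 4, 8] -> [8, 4, 8]
row 2: [16, 8, 64] -> [16, 8, 64]

Answer: 16  8  0
 8  4  8
16  8 64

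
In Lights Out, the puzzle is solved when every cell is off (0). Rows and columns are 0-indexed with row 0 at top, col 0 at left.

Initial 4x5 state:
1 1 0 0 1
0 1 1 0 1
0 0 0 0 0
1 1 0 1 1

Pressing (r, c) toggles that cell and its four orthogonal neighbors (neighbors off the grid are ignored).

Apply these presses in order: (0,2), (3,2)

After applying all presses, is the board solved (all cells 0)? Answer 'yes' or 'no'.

Answer: no

Derivation:
After press 1 at (0,2):
1 0 1 1 1
0 1 0 0 1
0 0 0 0 0
1 1 0 1 1

After press 2 at (3,2):
1 0 1 1 1
0 1 0 0 1
0 0 1 0 0
1 0 1 0 1

Lights still on: 10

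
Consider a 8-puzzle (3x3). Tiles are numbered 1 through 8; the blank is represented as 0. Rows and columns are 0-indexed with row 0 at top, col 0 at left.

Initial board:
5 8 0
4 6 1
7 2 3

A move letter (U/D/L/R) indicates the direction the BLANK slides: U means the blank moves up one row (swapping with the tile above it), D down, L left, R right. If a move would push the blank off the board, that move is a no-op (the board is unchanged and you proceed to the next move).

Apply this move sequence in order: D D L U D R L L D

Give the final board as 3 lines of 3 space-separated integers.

Answer: 5 8 1
4 6 3
0 7 2

Derivation:
After move 1 (D):
5 8 1
4 6 0
7 2 3

After move 2 (D):
5 8 1
4 6 3
7 2 0

After move 3 (L):
5 8 1
4 6 3
7 0 2

After move 4 (U):
5 8 1
4 0 3
7 6 2

After move 5 (D):
5 8 1
4 6 3
7 0 2

After move 6 (R):
5 8 1
4 6 3
7 2 0

After move 7 (L):
5 8 1
4 6 3
7 0 2

After move 8 (L):
5 8 1
4 6 3
0 7 2

After move 9 (D):
5 8 1
4 6 3
0 7 2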